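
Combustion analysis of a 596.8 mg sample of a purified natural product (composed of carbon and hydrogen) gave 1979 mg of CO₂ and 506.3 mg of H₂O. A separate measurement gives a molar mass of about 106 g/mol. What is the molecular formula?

C8H10

mol C = 1.979 g CO₂ ÷ 44.009 g/mol = 0.044968 mol
mol H = 2 × 0.5063 g H₂O ÷ 18.015 g/mol = 0.056209 mol
Divide by the smallest (0.044968 mol): C 1.000, H 1.250
Multiplying each by 4 gives whole numbers: C 4.00, H 5.00
Empirical formula: C4H5
Empirical-formula mass = 53.08 g/mol; 106 ÷ 53.08 ≈ 2, so the molecular formula is C8H10.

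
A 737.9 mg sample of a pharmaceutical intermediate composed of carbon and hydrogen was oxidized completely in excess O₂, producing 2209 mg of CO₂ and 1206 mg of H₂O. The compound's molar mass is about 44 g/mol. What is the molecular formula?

C3H8

mol C = 2.209 g CO₂ ÷ 44.009 g/mol = 0.050194 mol
mol H = 2 × 1.206 g H₂O ÷ 18.015 g/mol = 0.13389 mol
Divide by the smallest (0.050194 mol): C 1.000, H 2.667
Multiplying each by 3 gives whole numbers: C 3.00, H 8.00
Empirical formula: C3H8
Empirical-formula mass = 44.10 g/mol; 44 ÷ 44.10 ≈ 1, so the molecular formula is C3H8.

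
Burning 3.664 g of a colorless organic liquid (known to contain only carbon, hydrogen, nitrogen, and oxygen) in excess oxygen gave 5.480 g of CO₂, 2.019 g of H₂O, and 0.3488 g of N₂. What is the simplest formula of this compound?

C5H9NO4

mol C = 5.480 g CO₂ ÷ 44.009 g/mol = 0.12452 mol
mol H = 2 × 2.019 g H₂O ÷ 18.015 g/mol = 0.22415 mol
mol N = 2 × 0.3488 g N₂ ÷ 28.014 g/mol = 0.024902 mol
mass O = 3.664 − (1.4956 + 0.22594 + 0.34880) = 1.5937 g → mol O = 1.5937 ÷ 15.999 = 0.099609 mol
Divide by the smallest (0.024902 mol): C 5.000, H 9.001, N 1.000, O 4.000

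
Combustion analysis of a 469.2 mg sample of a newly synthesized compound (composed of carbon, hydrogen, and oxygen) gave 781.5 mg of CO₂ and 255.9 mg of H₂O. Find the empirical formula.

mol C = 0.7815 g CO₂ ÷ 44.009 g/mol = 0.017758 mol
mol H = 2 × 0.2559 g H₂O ÷ 18.015 g/mol = 0.028410 mol
mass O = 0.4692 − (0.21329 + 0.028637) = 0.22727 g → mol O = 0.22727 ÷ 15.999 = 0.014206 mol
Divide by the smallest (0.014206 mol): C 1.250, H 2.000, O 1.000
Multiplying each by 4 gives whole numbers: C 5.00, H 8.00, O 4.00

C5H8O4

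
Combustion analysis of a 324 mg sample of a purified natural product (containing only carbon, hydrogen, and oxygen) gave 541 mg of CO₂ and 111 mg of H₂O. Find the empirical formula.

mol C = 0.541 g CO₂ ÷ 44.009 g/mol = 0.01229 mol
mol H = 2 × 0.111 g H₂O ÷ 18.015 g/mol = 0.01232 mol
mass O = 0.324 − (0.1477 + 0.01242) = 0.1639 g → mol O = 0.1639 ÷ 15.999 = 0.01025 mol
Divide by the smallest (0.01025 mol): C 1.200, H 1.203, O 1.000
Multiplying each by 5 gives whole numbers: C 6.00, H 6.01, O 5.00

C6H6O5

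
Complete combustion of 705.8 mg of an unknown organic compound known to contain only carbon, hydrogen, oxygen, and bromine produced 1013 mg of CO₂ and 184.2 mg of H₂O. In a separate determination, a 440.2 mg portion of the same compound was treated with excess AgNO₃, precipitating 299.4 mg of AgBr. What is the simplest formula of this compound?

mol C = 1.013 g CO₂ ÷ 44.009 g/mol = 0.023018 mol
mol H = 2 × 0.1842 g H₂O ÷ 18.015 g/mol = 0.020450 mol
From the AgBr data: mol Br per gram of compound = (0.2994 ÷ 187.772) ÷ 0.4402 = 0.0036222 mol/g, so in the 0.7058 g combustion sample mol Br = 0.0025565 mol
mass O = 0.7058 − (0.27647 + 0.020613 + 0.20428) = 0.20444 g → mol O = 0.20444 ÷ 15.999 = 0.012778 mol
Divide by the smallest (0.0025565 mol): C 9.004, H 7.999, Br 1.000, O 4.998

C9H8BrO5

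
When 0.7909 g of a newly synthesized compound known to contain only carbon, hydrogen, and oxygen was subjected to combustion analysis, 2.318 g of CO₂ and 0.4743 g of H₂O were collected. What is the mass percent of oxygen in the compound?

mol C = 2.318 g CO₂ ÷ 44.009 g/mol = 0.052671 mol
mol H = 2 × 0.4743 g H₂O ÷ 18.015 g/mol = 0.052656 mol
mass O = 0.7909 − (0.63263 + 0.053077) = 0.10519 g → mol O = 0.10519 ÷ 15.999 = 0.0065748 mol
mass % O = 0.10519 g ÷ 0.7909 g × 100%

13.30%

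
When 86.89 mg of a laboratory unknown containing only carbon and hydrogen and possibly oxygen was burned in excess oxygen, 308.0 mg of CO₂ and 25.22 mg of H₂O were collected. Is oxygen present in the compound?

mol C = 0.3080 g CO₂ ÷ 44.009 g/mol = 0.0069986 mol
mol H = 2 × 0.02522 g H₂O ÷ 18.015 g/mol = 0.0027999 mol
C and H together account for 0.086882 g — essentially the entire 0.08689 g sample — so the compound contains no oxygen.

no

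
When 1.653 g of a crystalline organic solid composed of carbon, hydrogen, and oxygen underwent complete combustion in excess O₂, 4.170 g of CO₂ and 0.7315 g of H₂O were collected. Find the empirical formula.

mol C = 4.170 g CO₂ ÷ 44.009 g/mol = 0.094753 mol
mol H = 2 × 0.7315 g H₂O ÷ 18.015 g/mol = 0.081210 mol
mass O = 1.653 − (1.1381 + 0.081860) = 0.43306 g → mol O = 0.43306 ÷ 15.999 = 0.027068 mol
Divide by the smallest (0.027068 mol): C 3.501, H 3.000, O 1.000
Multiplying each by 2 gives whole numbers: C 7.00, H 6.00, O 2.00

C7H6O2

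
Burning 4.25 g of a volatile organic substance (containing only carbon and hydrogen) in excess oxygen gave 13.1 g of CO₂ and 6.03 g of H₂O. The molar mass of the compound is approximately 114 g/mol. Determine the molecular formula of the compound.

C8H18

mol C = 13.1 g CO₂ ÷ 44.009 g/mol = 0.2977 mol
mol H = 2 × 6.03 g H₂O ÷ 18.015 g/mol = 0.6694 mol
Divide by the smallest (0.2977 mol): C 1.000, H 2.249
Multiplying each by 4 gives whole numbers: C 4.00, H 9.00
Empirical formula: C4H9
Empirical-formula mass = 57.12 g/mol; 114 ÷ 57.12 ≈ 2, so the molecular formula is C8H18.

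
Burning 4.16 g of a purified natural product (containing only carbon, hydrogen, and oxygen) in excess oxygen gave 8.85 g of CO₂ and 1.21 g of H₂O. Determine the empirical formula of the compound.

C6H4O3

mol C = 8.85 g CO₂ ÷ 44.009 g/mol = 0.2011 mol
mol H = 2 × 1.21 g H₂O ÷ 18.015 g/mol = 0.1343 mol
mass O = 4.16 − (2.415 + 0.1354) = 1.609 g → mol O = 1.609 ÷ 15.999 = 0.1006 mol
Divide by the smallest (0.1006 mol): C 1.999, H 1.336, O 1.000
Multiplying each by 3 gives whole numbers: C 6.00, H 4.01, O 3.00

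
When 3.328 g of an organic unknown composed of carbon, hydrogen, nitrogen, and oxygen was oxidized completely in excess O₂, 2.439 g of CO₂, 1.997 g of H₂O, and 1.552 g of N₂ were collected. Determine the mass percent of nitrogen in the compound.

mol C = 2.439 g CO₂ ÷ 44.009 g/mol = 0.055420 mol
mol H = 2 × 1.997 g H₂O ÷ 18.015 g/mol = 0.22170 mol
mol N = 2 × 1.552 g N₂ ÷ 28.014 g/mol = 0.11080 mol
mass O = 3.328 − (0.66566 + 0.22348 + 1.5520) = 0.88687 g → mol O = 0.88687 ÷ 15.999 = 0.055433 mol
mass % N = 1.5520 g ÷ 3.328 g × 100%

46.63%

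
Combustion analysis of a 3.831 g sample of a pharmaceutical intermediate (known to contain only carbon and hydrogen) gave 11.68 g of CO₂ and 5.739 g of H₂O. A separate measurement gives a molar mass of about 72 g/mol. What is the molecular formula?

mol C = 11.68 g CO₂ ÷ 44.009 g/mol = 0.26540 mol
mol H = 2 × 5.739 g H₂O ÷ 18.015 g/mol = 0.63714 mol
Divide by the smallest (0.26540 mol): C 1.000, H 2.401
Multiplying each by 5 gives whole numbers: C 5.00, H 12.00
Empirical formula: C5H12
Empirical-formula mass = 72.15 g/mol; 72 ÷ 72.15 ≈ 1, so the molecular formula is C5H12.

C5H12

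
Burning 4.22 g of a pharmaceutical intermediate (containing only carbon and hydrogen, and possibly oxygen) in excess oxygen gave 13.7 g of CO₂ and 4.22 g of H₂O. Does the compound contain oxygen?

mol C = 13.7 g CO₂ ÷ 44.009 g/mol = 0.3113 mol
mol H = 2 × 4.22 g H₂O ÷ 18.015 g/mol = 0.4685 mol
C and H together account for 4.211 g — essentially the entire 4.22 g sample — so the compound contains no oxygen.

no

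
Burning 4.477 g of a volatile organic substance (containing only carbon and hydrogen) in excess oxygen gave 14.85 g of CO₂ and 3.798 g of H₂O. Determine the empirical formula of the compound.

C4H5

mol C = 14.85 g CO₂ ÷ 44.009 g/mol = 0.33743 mol
mol H = 2 × 3.798 g H₂O ÷ 18.015 g/mol = 0.42165 mol
Divide by the smallest (0.33743 mol): C 1.000, H 1.250
Multiplying each by 4 gives whole numbers: C 4.00, H 5.00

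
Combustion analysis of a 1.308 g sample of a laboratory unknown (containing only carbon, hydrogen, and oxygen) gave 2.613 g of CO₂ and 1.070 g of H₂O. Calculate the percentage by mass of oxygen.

mol C = 2.613 g CO₂ ÷ 44.009 g/mol = 0.059374 mol
mol H = 2 × 1.070 g H₂O ÷ 18.015 g/mol = 0.11879 mol
mass O = 1.308 − (0.71314 + 0.11974) = 0.47512 g → mol O = 0.47512 ÷ 15.999 = 0.029697 mol
mass % O = 0.47512 g ÷ 1.308 g × 100%

36.32%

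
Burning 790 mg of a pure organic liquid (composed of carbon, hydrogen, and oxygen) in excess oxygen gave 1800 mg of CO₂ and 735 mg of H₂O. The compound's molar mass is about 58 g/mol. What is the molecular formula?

mol C = 1.80 g CO₂ ÷ 44.009 g/mol = 0.04090 mol
mol H = 2 × 0.735 g H₂O ÷ 18.015 g/mol = 0.08160 mol
mass O = 0.790 − (0.4913 + 0.08225) = 0.2165 g → mol O = 0.2165 ÷ 15.999 = 0.01353 mol
Divide by the smallest (0.01353 mol): C 3.023, H 6.030, O 1.000
Empirical formula: C3H6O
Empirical-formula mass = 58.08 g/mol; 58 ÷ 58.08 ≈ 1, so the molecular formula is C3H6O.

C3H6O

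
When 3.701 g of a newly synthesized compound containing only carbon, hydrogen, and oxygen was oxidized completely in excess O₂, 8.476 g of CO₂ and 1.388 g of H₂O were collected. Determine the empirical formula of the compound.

mol C = 8.476 g CO₂ ÷ 44.009 g/mol = 0.19260 mol
mol H = 2 × 1.388 g H₂O ÷ 18.015 g/mol = 0.15409 mol
mass O = 3.701 − (2.3133 + 0.15533) = 1.2324 g → mol O = 1.2324 ÷ 15.999 = 0.077029 mol
Divide by the smallest (0.077029 mol): C 2.500, H 2.000, O 1.000
Multiplying each by 2 gives whole numbers: C 5.00, H 4.00, O 2.00

C5H4O2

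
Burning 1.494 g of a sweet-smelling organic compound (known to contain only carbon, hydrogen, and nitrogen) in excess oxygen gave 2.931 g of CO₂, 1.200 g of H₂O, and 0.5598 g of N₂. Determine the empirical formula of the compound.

C5H10N3

mol C = 2.931 g CO₂ ÷ 44.009 g/mol = 0.066600 mol
mol H = 2 × 1.200 g H₂O ÷ 18.015 g/mol = 0.13322 mol
mol N = 2 × 0.5598 g N₂ ÷ 28.014 g/mol = 0.039966 mol
Divide by the smallest (0.039966 mol): C 1.666, H 3.333, N 1.000
Multiplying each by 3 gives whole numbers: C 5.00, H 10.00, N 3.00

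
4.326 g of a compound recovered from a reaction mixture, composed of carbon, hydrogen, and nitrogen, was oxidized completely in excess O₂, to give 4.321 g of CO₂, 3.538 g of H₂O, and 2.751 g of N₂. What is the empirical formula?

mol C = 4.321 g CO₂ ÷ 44.009 g/mol = 0.098184 mol
mol H = 2 × 3.538 g H₂O ÷ 18.015 g/mol = 0.39278 mol
mol N = 2 × 2.751 g N₂ ÷ 28.014 g/mol = 0.19640 mol
Divide by the smallest (0.098184 mol): C 1.000, H 4.000, N 2.000

CH4N2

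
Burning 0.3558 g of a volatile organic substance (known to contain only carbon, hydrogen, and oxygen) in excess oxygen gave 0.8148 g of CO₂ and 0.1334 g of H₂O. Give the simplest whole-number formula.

mol C = 0.8148 g CO₂ ÷ 44.009 g/mol = 0.018514 mol
mol H = 2 × 0.1334 g H₂O ÷ 18.015 g/mol = 0.014810 mol
mass O = 0.3558 − (0.22238 + 0.014928) = 0.11850 g → mol O = 0.11850 ÷ 15.999 = 0.0074064 mol
Divide by the smallest (0.0074064 mol): C 2.500, H 2.000, O 1.000
Multiplying each by 2 gives whole numbers: C 5.00, H 4.00, O 2.00

C5H4O2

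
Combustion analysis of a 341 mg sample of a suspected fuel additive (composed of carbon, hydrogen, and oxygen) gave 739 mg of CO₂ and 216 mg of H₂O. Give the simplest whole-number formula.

mol C = 0.739 g CO₂ ÷ 44.009 g/mol = 0.01679 mol
mol H = 2 × 0.216 g H₂O ÷ 18.015 g/mol = 0.02398 mol
mass O = 0.341 − (0.2017 + 0.02417) = 0.1151 g → mol O = 0.1151 ÷ 15.999 = 0.007197 mol
Divide by the smallest (0.007197 mol): C 2.333, H 3.332, O 1.000
Multiplying each by 3 gives whole numbers: C 7.00, H 10.00, O 3.00

C7H10O3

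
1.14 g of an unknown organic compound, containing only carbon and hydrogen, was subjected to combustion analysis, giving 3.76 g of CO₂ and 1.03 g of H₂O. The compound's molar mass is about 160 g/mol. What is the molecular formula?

C12H16

mol C = 3.76 g CO₂ ÷ 44.009 g/mol = 0.08544 mol
mol H = 2 × 1.03 g H₂O ÷ 18.015 g/mol = 0.1143 mol
Divide by the smallest (0.08544 mol): C 1.000, H 1.338
Multiplying each by 3 gives whole numbers: C 3.00, H 4.02
Empirical formula: C3H4
Empirical-formula mass = 40.06 g/mol; 160 ÷ 40.06 ≈ 4, so the molecular formula is C12H16.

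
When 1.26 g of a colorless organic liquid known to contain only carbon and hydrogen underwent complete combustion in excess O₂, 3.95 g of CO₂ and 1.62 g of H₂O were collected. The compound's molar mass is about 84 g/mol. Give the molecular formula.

mol C = 3.95 g CO₂ ÷ 44.009 g/mol = 0.08975 mol
mol H = 2 × 1.62 g H₂O ÷ 18.015 g/mol = 0.1799 mol
Divide by the smallest (0.08975 mol): C 1.000, H 2.004
Empirical formula: CH2
Empirical-formula mass = 14.03 g/mol; 84 ÷ 14.03 ≈ 6, so the molecular formula is C6H12.

C6H12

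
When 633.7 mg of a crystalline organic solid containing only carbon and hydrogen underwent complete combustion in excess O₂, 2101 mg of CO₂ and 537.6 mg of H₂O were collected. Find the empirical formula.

C4H5

mol C = 2.101 g CO₂ ÷ 44.009 g/mol = 0.047740 mol
mol H = 2 × 0.5376 g H₂O ÷ 18.015 g/mol = 0.059684 mol
Divide by the smallest (0.047740 mol): C 1.000, H 1.250
Multiplying each by 4 gives whole numbers: C 4.00, H 5.00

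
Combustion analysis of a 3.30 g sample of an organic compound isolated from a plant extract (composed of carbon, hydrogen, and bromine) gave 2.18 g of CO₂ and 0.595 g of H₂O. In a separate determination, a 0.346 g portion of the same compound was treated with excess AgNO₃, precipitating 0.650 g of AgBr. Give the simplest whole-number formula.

mol C = 2.18 g CO₂ ÷ 44.009 g/mol = 0.04954 mol
mol H = 2 × 0.595 g H₂O ÷ 18.015 g/mol = 0.06606 mol
From the AgBr data: mol Br per gram of compound = (0.650 ÷ 187.772) ÷ 0.346 = 0.01000 mol/g, so in the 3.30 g combustion sample mol Br = 0.03302 mol
Divide by the smallest (0.03302 mol): C 1.500, H 2.001, Br 1.000
Multiplying each by 2 gives whole numbers: C 3.00, H 4.00, Br 2.00

C3H4Br2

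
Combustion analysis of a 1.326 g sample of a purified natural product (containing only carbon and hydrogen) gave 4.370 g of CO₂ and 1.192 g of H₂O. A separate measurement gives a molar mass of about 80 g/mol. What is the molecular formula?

mol C = 4.370 g CO₂ ÷ 44.009 g/mol = 0.099298 mol
mol H = 2 × 1.192 g H₂O ÷ 18.015 g/mol = 0.13233 mol
Divide by the smallest (0.099298 mol): C 1.000, H 1.333
Multiplying each by 3 gives whole numbers: C 3.00, H 4.00
Empirical formula: C3H4
Empirical-formula mass = 40.06 g/mol; 80 ÷ 40.06 ≈ 2, so the molecular formula is C6H8.

C6H8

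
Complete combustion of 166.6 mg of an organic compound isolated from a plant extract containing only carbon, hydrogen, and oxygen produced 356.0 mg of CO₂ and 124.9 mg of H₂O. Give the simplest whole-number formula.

mol C = 0.3560 g CO₂ ÷ 44.009 g/mol = 0.0080893 mol
mol H = 2 × 0.1249 g H₂O ÷ 18.015 g/mol = 0.013866 mol
mass O = 0.1666 − (0.097160 + 0.013977) = 0.055463 g → mol O = 0.055463 ÷ 15.999 = 0.0034666 mol
Divide by the smallest (0.0034666 mol): C 2.333, H 4.000, O 1.000
Multiplying each by 3 gives whole numbers: C 7.00, H 12.00, O 3.00

C7H12O3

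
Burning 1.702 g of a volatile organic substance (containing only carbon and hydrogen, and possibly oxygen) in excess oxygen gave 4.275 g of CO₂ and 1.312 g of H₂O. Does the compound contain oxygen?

yes

mol C = 4.275 g CO₂ ÷ 44.009 g/mol = 0.097139 mol
mol H = 2 × 1.312 g H₂O ÷ 18.015 g/mol = 0.14566 mol
C and H account for only 1.3136 g of the 1.702 g sample; the remaining 0.38844 g must be oxygen.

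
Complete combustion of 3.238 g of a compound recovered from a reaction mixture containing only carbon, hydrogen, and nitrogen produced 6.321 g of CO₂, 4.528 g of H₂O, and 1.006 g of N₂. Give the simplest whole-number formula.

C2H7N

mol C = 6.321 g CO₂ ÷ 44.009 g/mol = 0.14363 mol
mol H = 2 × 4.528 g H₂O ÷ 18.015 g/mol = 0.50269 mol
mol N = 2 × 1.006 g N₂ ÷ 28.014 g/mol = 0.071821 mol
Divide by the smallest (0.071821 mol): C 2.000, H 6.999, N 1.000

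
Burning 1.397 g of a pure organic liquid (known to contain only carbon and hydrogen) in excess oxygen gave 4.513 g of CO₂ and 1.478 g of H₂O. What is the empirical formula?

C5H8

mol C = 4.513 g CO₂ ÷ 44.009 g/mol = 0.10255 mol
mol H = 2 × 1.478 g H₂O ÷ 18.015 g/mol = 0.16409 mol
Divide by the smallest (0.10255 mol): C 1.000, H 1.600
Multiplying each by 5 gives whole numbers: C 5.00, H 8.00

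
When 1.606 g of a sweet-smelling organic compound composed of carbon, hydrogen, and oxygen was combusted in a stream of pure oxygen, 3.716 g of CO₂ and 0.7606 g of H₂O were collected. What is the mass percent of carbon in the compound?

mol C = 3.716 g CO₂ ÷ 44.009 g/mol = 0.084437 mol
mol H = 2 × 0.7606 g H₂O ÷ 18.015 g/mol = 0.084441 mol
mass O = 1.606 − (1.0142 + 0.085116) = 0.50671 g → mol O = 0.50671 ÷ 15.999 = 0.031671 mol
mass % C = 1.0142 g ÷ 1.606 g × 100%

63.15%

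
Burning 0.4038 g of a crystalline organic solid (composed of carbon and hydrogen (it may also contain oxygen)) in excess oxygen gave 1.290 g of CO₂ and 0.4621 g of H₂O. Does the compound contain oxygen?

mol C = 1.290 g CO₂ ÷ 44.009 g/mol = 0.029312 mol
mol H = 2 × 0.4621 g H₂O ÷ 18.015 g/mol = 0.051302 mol
C and H together account for 0.40378 g — essentially the entire 0.4038 g sample — so the compound contains no oxygen.

no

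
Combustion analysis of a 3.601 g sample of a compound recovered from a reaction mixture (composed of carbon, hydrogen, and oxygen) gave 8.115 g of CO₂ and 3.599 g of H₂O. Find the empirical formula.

C6H13O2

mol C = 8.115 g CO₂ ÷ 44.009 g/mol = 0.18439 mol
mol H = 2 × 3.599 g H₂O ÷ 18.015 g/mol = 0.39956 mol
mass O = 3.601 − (2.2148 + 0.40275) = 0.98349 g → mol O = 0.98349 ÷ 15.999 = 0.061472 mol
Divide by the smallest (0.061472 mol): C 3.000, H 6.500, O 1.000
Multiplying each by 2 gives whole numbers: C 6.00, H 13.00, O 2.00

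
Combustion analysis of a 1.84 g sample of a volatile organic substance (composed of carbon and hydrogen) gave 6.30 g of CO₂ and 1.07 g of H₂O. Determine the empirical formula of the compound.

mol C = 6.30 g CO₂ ÷ 44.009 g/mol = 0.1432 mol
mol H = 2 × 1.07 g H₂O ÷ 18.015 g/mol = 0.1188 mol
Divide by the smallest (0.1188 mol): C 1.205, H 1.000
Multiplying each by 5 gives whole numbers: C 6.03, H 5.00

C6H5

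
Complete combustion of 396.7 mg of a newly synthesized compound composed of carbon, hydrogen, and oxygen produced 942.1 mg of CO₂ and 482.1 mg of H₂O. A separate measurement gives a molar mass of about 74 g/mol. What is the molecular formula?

mol C = 0.9421 g CO₂ ÷ 44.009 g/mol = 0.021407 mol
mol H = 2 × 0.4821 g H₂O ÷ 18.015 g/mol = 0.053522 mol
mass O = 0.3967 − (0.25712 + 0.053950) = 0.085630 g → mol O = 0.085630 ÷ 15.999 = 0.0053522 mol
Divide by the smallest (0.0053522 mol): C 4.000, H 10.000, O 1.000
Empirical formula: C4H10O
Empirical-formula mass = 74.12 g/mol; 74 ÷ 74.12 ≈ 1, so the molecular formula is C4H10O.

C4H10O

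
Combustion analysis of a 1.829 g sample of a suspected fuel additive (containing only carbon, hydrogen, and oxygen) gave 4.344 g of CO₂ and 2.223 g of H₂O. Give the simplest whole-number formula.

mol C = 4.344 g CO₂ ÷ 44.009 g/mol = 0.098707 mol
mol H = 2 × 2.223 g H₂O ÷ 18.015 g/mol = 0.24679 mol
mass O = 1.829 − (1.1856 + 0.24877) = 0.39466 g → mol O = 0.39466 ÷ 15.999 = 0.024668 mol
Divide by the smallest (0.024668 mol): C 4.001, H 10.005, O 1.000

C4H10O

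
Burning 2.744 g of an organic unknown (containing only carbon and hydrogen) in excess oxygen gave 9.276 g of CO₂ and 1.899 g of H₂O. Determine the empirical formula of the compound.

CH

mol C = 9.276 g CO₂ ÷ 44.009 g/mol = 0.21078 mol
mol H = 2 × 1.899 g H₂O ÷ 18.015 g/mol = 0.21082 mol
Divide by the smallest (0.21078 mol): C 1.000, H 1.000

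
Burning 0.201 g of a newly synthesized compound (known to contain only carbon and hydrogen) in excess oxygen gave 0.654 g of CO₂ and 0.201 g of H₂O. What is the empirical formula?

C2H3

mol C = 0.654 g CO₂ ÷ 44.009 g/mol = 0.01486 mol
mol H = 2 × 0.201 g H₂O ÷ 18.015 g/mol = 0.02231 mol
Divide by the smallest (0.01486 mol): C 1.000, H 1.502
Multiplying each by 2 gives whole numbers: C 2.00, H 3.00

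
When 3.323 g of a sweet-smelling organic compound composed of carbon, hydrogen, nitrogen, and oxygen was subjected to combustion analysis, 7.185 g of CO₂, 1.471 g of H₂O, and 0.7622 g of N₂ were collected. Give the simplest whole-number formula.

C6H6N2O

mol C = 7.185 g CO₂ ÷ 44.009 g/mol = 0.16326 mol
mol H = 2 × 1.471 g H₂O ÷ 18.015 g/mol = 0.16331 mol
mol N = 2 × 0.7622 g N₂ ÷ 28.014 g/mol = 0.054416 mol
mass O = 3.323 − (1.9609 + 0.16461 + 0.76220) = 0.43524 g → mol O = 0.43524 ÷ 15.999 = 0.027204 mol
Divide by the smallest (0.027204 mol): C 6.001, H 6.003, N 2.000, O 1.000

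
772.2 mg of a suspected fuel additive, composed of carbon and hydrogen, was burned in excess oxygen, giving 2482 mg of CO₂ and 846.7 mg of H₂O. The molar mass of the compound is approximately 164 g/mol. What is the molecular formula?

C12H20

mol C = 2.482 g CO₂ ÷ 44.009 g/mol = 0.056398 mol
mol H = 2 × 0.8467 g H₂O ÷ 18.015 g/mol = 0.093999 mol
Divide by the smallest (0.056398 mol): C 1.000, H 1.667
Multiplying each by 3 gives whole numbers: C 3.00, H 5.00
Empirical formula: C3H5
Empirical-formula mass = 41.07 g/mol; 164 ÷ 41.07 ≈ 4, so the molecular formula is C12H20.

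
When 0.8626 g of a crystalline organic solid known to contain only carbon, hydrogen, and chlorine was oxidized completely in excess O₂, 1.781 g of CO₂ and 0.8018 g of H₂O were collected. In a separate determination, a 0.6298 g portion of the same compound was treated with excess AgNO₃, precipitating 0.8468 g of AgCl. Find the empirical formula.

C5H11Cl

mol C = 1.781 g CO₂ ÷ 44.009 g/mol = 0.040469 mol
mol H = 2 × 0.8018 g H₂O ÷ 18.015 g/mol = 0.089015 mol
From the AgCl data: mol Cl per gram of compound = (0.8468 ÷ 143.318) ÷ 0.6298 = 0.0093816 mol/g, so in the 0.8626 g combustion sample mol Cl = 0.0080926 mol
Divide by the smallest (0.0080926 mol): C 5.001, H 11.000, Cl 1.000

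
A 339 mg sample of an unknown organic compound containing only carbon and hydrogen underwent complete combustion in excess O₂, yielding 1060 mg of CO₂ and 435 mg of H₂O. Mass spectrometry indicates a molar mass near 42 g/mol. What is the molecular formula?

C3H6

mol C = 1.06 g CO₂ ÷ 44.009 g/mol = 0.02409 mol
mol H = 2 × 0.435 g H₂O ÷ 18.015 g/mol = 0.04829 mol
Divide by the smallest (0.02409 mol): C 1.000, H 2.005
Empirical formula: CH2
Empirical-formula mass = 14.03 g/mol; 42 ÷ 14.03 ≈ 3, so the molecular formula is C3H6.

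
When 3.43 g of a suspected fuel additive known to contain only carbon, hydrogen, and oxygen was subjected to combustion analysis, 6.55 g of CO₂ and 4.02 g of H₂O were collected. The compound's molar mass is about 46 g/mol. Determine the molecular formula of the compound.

mol C = 6.55 g CO₂ ÷ 44.009 g/mol = 0.1488 mol
mol H = 2 × 4.02 g H₂O ÷ 18.015 g/mol = 0.4463 mol
mass O = 3.43 − (1.788 + 0.4499) = 1.192 g → mol O = 1.192 ÷ 15.999 = 0.07454 mol
Divide by the smallest (0.07454 mol): C 1.997, H 5.988, O 1.000
Empirical formula: C2H6O
Empirical-formula mass = 46.07 g/mol; 46 ÷ 46.07 ≈ 1, so the molecular formula is C2H6O.

C2H6O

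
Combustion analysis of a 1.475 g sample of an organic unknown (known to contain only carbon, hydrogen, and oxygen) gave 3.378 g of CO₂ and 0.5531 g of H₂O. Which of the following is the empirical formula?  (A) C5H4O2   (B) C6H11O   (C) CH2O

mol C = 3.378 g CO₂ ÷ 44.009 g/mol = 0.076757 mol
mol H = 2 × 0.5531 g H₂O ÷ 18.015 g/mol = 0.061404 mol
mass O = 1.475 − (0.92193 + 0.061896) = 0.49118 g → mol O = 0.49118 ÷ 15.999 = 0.030700 mol
Divide by the smallest (0.030700 mol): C 2.500, H 2.000, O 1.000
Multiplying each by 2 gives whole numbers: C 5.00, H 4.00, O 2.00

(A) C5H4O2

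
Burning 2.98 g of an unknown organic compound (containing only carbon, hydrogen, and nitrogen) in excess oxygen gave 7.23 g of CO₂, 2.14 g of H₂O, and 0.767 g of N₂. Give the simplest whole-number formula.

mol C = 7.23 g CO₂ ÷ 44.009 g/mol = 0.1643 mol
mol H = 2 × 2.14 g H₂O ÷ 18.015 g/mol = 0.2376 mol
mol N = 2 × 0.767 g N₂ ÷ 28.014 g/mol = 0.05476 mol
Divide by the smallest (0.05476 mol): C 3.000, H 4.339, N 1.000
Multiplying each by 3 gives whole numbers: C 9.00, H 13.02, N 3.00

C9H13N3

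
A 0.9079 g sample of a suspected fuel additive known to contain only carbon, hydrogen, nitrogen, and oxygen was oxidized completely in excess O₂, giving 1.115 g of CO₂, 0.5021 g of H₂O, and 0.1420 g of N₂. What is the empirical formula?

mol C = 1.115 g CO₂ ÷ 44.009 g/mol = 0.025336 mol
mol H = 2 × 0.5021 g H₂O ÷ 18.015 g/mol = 0.055742 mol
mol N = 2 × 0.1420 g N₂ ÷ 28.014 g/mol = 0.010138 mol
mass O = 0.9079 − (0.30431 + 0.056188 + 0.14200) = 0.40540 g → mol O = 0.40540 ÷ 15.999 = 0.025339 mol
Divide by the smallest (0.010138 mol): C 2.499, H 5.498, N 1.000, O 2.499
Multiplying each by 2 gives whole numbers: C 5.00, H 11.00, N 2.00, O 5.00

C5H11N2O5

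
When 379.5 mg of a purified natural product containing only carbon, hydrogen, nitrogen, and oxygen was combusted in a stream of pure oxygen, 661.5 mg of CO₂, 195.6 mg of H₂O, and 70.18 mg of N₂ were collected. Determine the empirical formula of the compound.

mol C = 0.6615 g CO₂ ÷ 44.009 g/mol = 0.015031 mol
mol H = 2 × 0.1956 g H₂O ÷ 18.015 g/mol = 0.021715 mol
mol N = 2 × 0.07018 g N₂ ÷ 28.014 g/mol = 0.0050104 mol
mass O = 0.3795 − (0.18054 + 0.021889 + 0.070180) = 0.10689 g → mol O = 0.10689 ÷ 15.999 = 0.0066813 mol
Divide by the smallest (0.0050104 mol): C 3.000, H 4.334, N 1.000, O 1.333
Multiplying each by 3 gives whole numbers: C 9.00, H 13.00, N 3.00, O 4.00

C9H13N3O4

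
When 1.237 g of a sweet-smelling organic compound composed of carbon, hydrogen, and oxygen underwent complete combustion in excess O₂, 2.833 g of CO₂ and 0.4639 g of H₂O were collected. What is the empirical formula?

C5H4O2

mol C = 2.833 g CO₂ ÷ 44.009 g/mol = 0.064373 mol
mol H = 2 × 0.4639 g H₂O ÷ 18.015 g/mol = 0.051502 mol
mass O = 1.237 − (0.77319 + 0.051914) = 0.41190 g → mol O = 0.41190 ÷ 15.999 = 0.025745 mol
Divide by the smallest (0.025745 mol): C 2.500, H 2.000, O 1.000
Multiplying each by 2 gives whole numbers: C 5.00, H 4.00, O 2.00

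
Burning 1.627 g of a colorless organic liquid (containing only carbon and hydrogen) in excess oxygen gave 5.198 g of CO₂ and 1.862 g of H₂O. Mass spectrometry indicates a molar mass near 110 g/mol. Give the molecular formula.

C8H14

mol C = 5.198 g CO₂ ÷ 44.009 g/mol = 0.11811 mol
mol H = 2 × 1.862 g H₂O ÷ 18.015 g/mol = 0.20672 mol
Divide by the smallest (0.11811 mol): C 1.000, H 1.750
Multiplying each by 4 gives whole numbers: C 4.00, H 7.00
Empirical formula: C4H7
Empirical-formula mass = 55.10 g/mol; 110 ÷ 55.10 ≈ 2, so the molecular formula is C8H14.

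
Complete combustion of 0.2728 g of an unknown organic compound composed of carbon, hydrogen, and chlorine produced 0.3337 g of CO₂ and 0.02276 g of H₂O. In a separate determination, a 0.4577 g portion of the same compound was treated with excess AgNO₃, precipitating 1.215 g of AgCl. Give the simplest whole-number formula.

C3HCl2

mol C = 0.3337 g CO₂ ÷ 44.009 g/mol = 0.0075825 mol
mol H = 2 × 0.02276 g H₂O ÷ 18.015 g/mol = 0.0025268 mol
From the AgCl data: mol Cl per gram of compound = (1.215 ÷ 143.318) ÷ 0.4577 = 0.018522 mol/g, so in the 0.2728 g combustion sample mol Cl = 0.0050529 mol
Divide by the smallest (0.0025268 mol): C 3.001, H 1.000, Cl 2.000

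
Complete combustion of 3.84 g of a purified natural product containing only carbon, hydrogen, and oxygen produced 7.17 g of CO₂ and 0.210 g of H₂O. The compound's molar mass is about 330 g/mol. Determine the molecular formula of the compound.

mol C = 7.17 g CO₂ ÷ 44.009 g/mol = 0.1629 mol
mol H = 2 × 0.210 g H₂O ÷ 18.015 g/mol = 0.02331 mol
mass O = 3.84 − (1.957 + 0.02350) = 1.860 g → mol O = 1.860 ÷ 15.999 = 0.1162 mol
Divide by the smallest (0.02331 mol): C 6.988, H 1.000, O 4.986
Empirical formula: C7HO5
Empirical-formula mass = 165.08 g/mol; 330 ÷ 165.08 ≈ 2, so the molecular formula is C14H2O10.

C14H2O10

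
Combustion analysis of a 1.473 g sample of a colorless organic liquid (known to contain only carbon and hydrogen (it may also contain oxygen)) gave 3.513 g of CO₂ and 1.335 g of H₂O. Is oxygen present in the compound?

yes

mol C = 3.513 g CO₂ ÷ 44.009 g/mol = 0.079825 mol
mol H = 2 × 1.335 g H₂O ÷ 18.015 g/mol = 0.14821 mol
C and H account for only 1.1082 g of the 1.473 g sample; the remaining 0.36483 g must be oxygen.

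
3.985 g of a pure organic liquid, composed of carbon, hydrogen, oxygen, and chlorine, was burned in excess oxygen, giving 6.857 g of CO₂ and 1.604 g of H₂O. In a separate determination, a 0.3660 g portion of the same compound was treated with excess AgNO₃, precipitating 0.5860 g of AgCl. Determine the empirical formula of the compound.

mol C = 6.857 g CO₂ ÷ 44.009 g/mol = 0.15581 mol
mol H = 2 × 1.604 g H₂O ÷ 18.015 g/mol = 0.17807 mol
From the AgCl data: mol Cl per gram of compound = (0.5860 ÷ 143.318) ÷ 0.3660 = 0.011172 mol/g, so in the 3.985 g combustion sample mol Cl = 0.044519 mol
mass O = 3.985 − (1.8714 + 0.17950 + 1.5782) = 0.35589 g → mol O = 0.35589 ÷ 15.999 = 0.022244 mol
Divide by the smallest (0.022244 mol): C 7.004, H 8.005, Cl 2.001, O 1.000

C7H8Cl2O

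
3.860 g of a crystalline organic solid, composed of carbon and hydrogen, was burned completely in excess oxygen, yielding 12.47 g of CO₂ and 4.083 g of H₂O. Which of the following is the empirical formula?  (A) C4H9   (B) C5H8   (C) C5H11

mol C = 12.47 g CO₂ ÷ 44.009 g/mol = 0.28335 mol
mol H = 2 × 4.083 g H₂O ÷ 18.015 g/mol = 0.45329 mol
Divide by the smallest (0.28335 mol): C 1.000, H 1.600
Multiplying each by 5 gives whole numbers: C 5.00, H 8.00

(B) C5H8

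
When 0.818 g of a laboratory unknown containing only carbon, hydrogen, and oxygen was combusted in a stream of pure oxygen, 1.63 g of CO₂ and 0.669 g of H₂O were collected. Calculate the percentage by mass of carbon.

54.4%

mol C = 1.63 g CO₂ ÷ 44.009 g/mol = 0.03704 mol
mol H = 2 × 0.669 g H₂O ÷ 18.015 g/mol = 0.07427 mol
mass O = 0.818 − (0.4449 + 0.07487) = 0.2983 g → mol O = 0.2983 ÷ 15.999 = 0.01864 mol
mass % C = 0.4449 g ÷ 0.818 g × 100%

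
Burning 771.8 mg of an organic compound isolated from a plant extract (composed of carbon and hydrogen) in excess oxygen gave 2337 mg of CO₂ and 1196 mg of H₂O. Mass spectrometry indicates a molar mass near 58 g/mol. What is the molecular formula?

C4H10

mol C = 2.337 g CO₂ ÷ 44.009 g/mol = 0.053103 mol
mol H = 2 × 1.196 g H₂O ÷ 18.015 g/mol = 0.13278 mol
Divide by the smallest (0.053103 mol): C 1.000, H 2.500
Multiplying each by 2 gives whole numbers: C 2.00, H 5.00
Empirical formula: C2H5
Empirical-formula mass = 29.06 g/mol; 58 ÷ 29.06 ≈ 2, so the molecular formula is C4H10.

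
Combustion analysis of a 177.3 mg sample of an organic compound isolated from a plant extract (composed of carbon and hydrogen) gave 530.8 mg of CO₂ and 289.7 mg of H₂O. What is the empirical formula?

mol C = 0.5308 g CO₂ ÷ 44.009 g/mol = 0.012061 mol
mol H = 2 × 0.2897 g H₂O ÷ 18.015 g/mol = 0.032162 mol
Divide by the smallest (0.012061 mol): C 1.000, H 2.667
Multiplying each by 3 gives whole numbers: C 3.00, H 8.00

C3H8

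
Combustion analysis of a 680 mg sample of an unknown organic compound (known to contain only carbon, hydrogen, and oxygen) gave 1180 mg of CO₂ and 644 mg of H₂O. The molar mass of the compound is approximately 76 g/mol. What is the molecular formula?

C3H8O2

mol C = 1.18 g CO₂ ÷ 44.009 g/mol = 0.02681 mol
mol H = 2 × 0.644 g H₂O ÷ 18.015 g/mol = 0.07150 mol
mass O = 0.680 − (0.3220 + 0.07207) = 0.2859 g → mol O = 0.2859 ÷ 15.999 = 0.01787 mol
Divide by the smallest (0.01787 mol): C 1.501, H 4.001, O 1.000
Multiplying each by 2 gives whole numbers: C 3.00, H 8.00, O 2.00
Empirical formula: C3H8O2
Empirical-formula mass = 76.09 g/mol; 76 ÷ 76.09 ≈ 1, so the molecular formula is C3H8O2.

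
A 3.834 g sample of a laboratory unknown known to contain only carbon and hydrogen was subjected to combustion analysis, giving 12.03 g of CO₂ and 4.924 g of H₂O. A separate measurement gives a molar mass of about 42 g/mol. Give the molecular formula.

C3H6

mol C = 12.03 g CO₂ ÷ 44.009 g/mol = 0.27335 mol
mol H = 2 × 4.924 g H₂O ÷ 18.015 g/mol = 0.54666 mol
Divide by the smallest (0.27335 mol): C 1.000, H 2.000
Empirical formula: CH2
Empirical-formula mass = 14.03 g/mol; 42 ÷ 14.03 ≈ 3, so the molecular formula is C3H6.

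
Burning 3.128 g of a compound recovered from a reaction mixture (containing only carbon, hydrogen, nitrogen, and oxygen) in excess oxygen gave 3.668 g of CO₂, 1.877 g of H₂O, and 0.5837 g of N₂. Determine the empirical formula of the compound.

mol C = 3.668 g CO₂ ÷ 44.009 g/mol = 0.083347 mol
mol H = 2 × 1.877 g H₂O ÷ 18.015 g/mol = 0.20838 mol
mol N = 2 × 0.5837 g N₂ ÷ 28.014 g/mol = 0.041672 mol
mass O = 3.128 − (1.0011 + 0.21005 + 0.58370) = 1.3332 g → mol O = 1.3332 ÷ 15.999 = 0.083329 mol
Divide by the smallest (0.041672 mol): C 2.000, H 5.001, N 1.000, O 2.000

C2H5NO2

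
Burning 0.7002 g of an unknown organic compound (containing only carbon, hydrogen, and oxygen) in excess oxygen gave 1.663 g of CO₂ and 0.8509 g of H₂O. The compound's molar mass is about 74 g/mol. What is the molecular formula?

mol C = 1.663 g CO₂ ÷ 44.009 g/mol = 0.037788 mol
mol H = 2 × 0.8509 g H₂O ÷ 18.015 g/mol = 0.094466 mol
mass O = 0.7002 − (0.45387 + 0.095221) = 0.15111 g → mol O = 0.15111 ÷ 15.999 = 0.0094450 mol
Divide by the smallest (0.0094450 mol): C 4.001, H 10.002, O 1.000
Empirical formula: C4H10O
Empirical-formula mass = 74.12 g/mol; 74 ÷ 74.12 ≈ 1, so the molecular formula is C4H10O.

C4H10O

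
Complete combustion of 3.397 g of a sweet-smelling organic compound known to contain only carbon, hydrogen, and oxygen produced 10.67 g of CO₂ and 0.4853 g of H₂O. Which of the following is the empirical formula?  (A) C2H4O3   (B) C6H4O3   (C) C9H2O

(C) C9H2O

mol C = 10.67 g CO₂ ÷ 44.009 g/mol = 0.24245 mol
mol H = 2 × 0.4853 g H₂O ÷ 18.015 g/mol = 0.053877 mol
mass O = 3.397 − (2.9121 + 0.054308) = 0.43062 g → mol O = 0.43062 ÷ 15.999 = 0.026915 mol
Divide by the smallest (0.026915 mol): C 9.008, H 2.002, O 1.000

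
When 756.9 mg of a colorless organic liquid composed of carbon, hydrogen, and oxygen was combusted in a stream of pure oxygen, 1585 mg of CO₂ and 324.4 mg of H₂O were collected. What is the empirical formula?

C2H2O

mol C = 1.585 g CO₂ ÷ 44.009 g/mol = 0.036015 mol
mol H = 2 × 0.3244 g H₂O ÷ 18.015 g/mol = 0.036014 mol
mass O = 0.7569 − (0.43258 + 0.036303) = 0.28802 g → mol O = 0.28802 ÷ 15.999 = 0.018002 mol
Divide by the smallest (0.018002 mol): C 2.001, H 2.001, O 1.000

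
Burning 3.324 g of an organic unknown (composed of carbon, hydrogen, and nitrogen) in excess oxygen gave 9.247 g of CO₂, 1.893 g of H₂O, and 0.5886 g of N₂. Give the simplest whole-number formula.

mol C = 9.247 g CO₂ ÷ 44.009 g/mol = 0.21012 mol
mol H = 2 × 1.893 g H₂O ÷ 18.015 g/mol = 0.21016 mol
mol N = 2 × 0.5886 g N₂ ÷ 28.014 g/mol = 0.042022 mol
Divide by the smallest (0.042022 mol): C 5.000, H 5.001, N 1.000

C5H5N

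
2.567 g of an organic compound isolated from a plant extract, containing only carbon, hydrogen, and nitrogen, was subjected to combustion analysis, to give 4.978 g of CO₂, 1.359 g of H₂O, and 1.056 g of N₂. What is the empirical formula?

mol C = 4.978 g CO₂ ÷ 44.009 g/mol = 0.11311 mol
mol H = 2 × 1.359 g H₂O ÷ 18.015 g/mol = 0.15087 mol
mol N = 2 × 1.056 g N₂ ÷ 28.014 g/mol = 0.075391 mol
Divide by the smallest (0.075391 mol): C 1.500, H 2.001, N 1.000
Multiplying each by 2 gives whole numbers: C 3.00, H 4.00, N 2.00

C3H4N2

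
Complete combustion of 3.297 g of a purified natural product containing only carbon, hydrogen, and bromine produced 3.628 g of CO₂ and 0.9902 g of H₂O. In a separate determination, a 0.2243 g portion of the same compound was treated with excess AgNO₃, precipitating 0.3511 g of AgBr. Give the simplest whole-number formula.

mol C = 3.628 g CO₂ ÷ 44.009 g/mol = 0.082438 mol
mol H = 2 × 0.9902 g H₂O ÷ 18.015 g/mol = 0.10993 mol
From the AgBr data: mol Br per gram of compound = (0.3511 ÷ 187.772) ÷ 0.2243 = 0.0083362 mol/g, so in the 3.297 g combustion sample mol Br = 0.027485 mol
Divide by the smallest (0.027485 mol): C 2.999, H 4.000, Br 1.000

C3H4Br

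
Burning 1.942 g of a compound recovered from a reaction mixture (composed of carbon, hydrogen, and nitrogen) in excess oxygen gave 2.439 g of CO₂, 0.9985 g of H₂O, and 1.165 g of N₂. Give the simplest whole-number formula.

C2H4N3

mol C = 2.439 g CO₂ ÷ 44.009 g/mol = 0.055420 mol
mol H = 2 × 0.9985 g H₂O ÷ 18.015 g/mol = 0.11085 mol
mol N = 2 × 1.165 g N₂ ÷ 28.014 g/mol = 0.083173 mol
Divide by the smallest (0.055420 mol): C 1.000, H 2.000, N 1.501
Multiplying each by 2 gives whole numbers: C 2.00, H 4.00, N 3.00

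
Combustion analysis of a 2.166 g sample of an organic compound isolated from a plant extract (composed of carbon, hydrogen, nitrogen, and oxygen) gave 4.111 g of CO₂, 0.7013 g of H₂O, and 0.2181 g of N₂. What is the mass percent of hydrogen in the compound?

mol C = 4.111 g CO₂ ÷ 44.009 g/mol = 0.093413 mol
mol H = 2 × 0.7013 g H₂O ÷ 18.015 g/mol = 0.077857 mol
mol N = 2 × 0.2181 g N₂ ÷ 28.014 g/mol = 0.015571 mol
mass O = 2.166 − (1.1220 + 0.078480 + 0.21810) = 0.74744 g → mol O = 0.74744 ÷ 15.999 = 0.046718 mol
mass % H = 0.078480 g ÷ 2.166 g × 100%

3.62%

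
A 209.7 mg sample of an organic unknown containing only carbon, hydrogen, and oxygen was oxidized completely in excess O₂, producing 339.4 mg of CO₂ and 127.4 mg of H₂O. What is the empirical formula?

mol C = 0.3394 g CO₂ ÷ 44.009 g/mol = 0.0077121 mol
mol H = 2 × 0.1274 g H₂O ÷ 18.015 g/mol = 0.014144 mol
mass O = 0.2097 − (0.092630 + 0.014257) = 0.10281 g → mol O = 0.10281 ÷ 15.999 = 0.0064262 mol
Divide by the smallest (0.0064262 mol): C 1.200, H 2.201, O 1.000
Multiplying each by 5 gives whole numbers: C 6.00, H 11.00, O 5.00

C6H11O5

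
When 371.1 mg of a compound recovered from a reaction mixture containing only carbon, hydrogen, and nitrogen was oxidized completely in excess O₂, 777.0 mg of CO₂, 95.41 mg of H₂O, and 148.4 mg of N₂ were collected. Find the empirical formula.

C5H3N3

mol C = 0.7770 g CO₂ ÷ 44.009 g/mol = 0.017655 mol
mol H = 2 × 0.09541 g H₂O ÷ 18.015 g/mol = 0.010592 mol
mol N = 2 × 0.1484 g N₂ ÷ 28.014 g/mol = 0.010595 mol
Divide by the smallest (0.010592 mol): C 1.667, H 1.000, N 1.000
Multiplying each by 3 gives whole numbers: C 5.00, H 3.00, N 3.00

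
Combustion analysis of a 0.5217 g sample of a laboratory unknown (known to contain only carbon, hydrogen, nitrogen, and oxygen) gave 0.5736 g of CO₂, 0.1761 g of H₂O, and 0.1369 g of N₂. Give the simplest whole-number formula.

C4H6N3O4

mol C = 0.5736 g CO₂ ÷ 44.009 g/mol = 0.013034 mol
mol H = 2 × 0.1761 g H₂O ÷ 18.015 g/mol = 0.019550 mol
mol N = 2 × 0.1369 g N₂ ÷ 28.014 g/mol = 0.0097737 mol
mass O = 0.5217 − (0.15655 + 0.019707 + 0.13690) = 0.20855 g → mol O = 0.20855 ÷ 15.999 = 0.013035 mol
Divide by the smallest (0.0097737 mol): C 1.334, H 2.000, N 1.000, O 1.334
Multiplying each by 3 gives whole numbers: C 4.00, H 6.00, N 3.00, O 4.00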